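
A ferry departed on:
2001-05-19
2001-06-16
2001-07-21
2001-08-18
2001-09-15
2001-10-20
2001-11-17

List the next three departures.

All dates are Saturdays, 28, 35, 28, 28, 35, 28 days apart.
Specifically, the 3rd Saturday of each month.
December 2001 — 3rd Saturday is 2001-12-15.
3rd Saturday of January 2002: 2002-01-19.
3rd Saturday of February 2002: 2002-02-16.

2001-12-15, 2002-01-19, 2002-02-16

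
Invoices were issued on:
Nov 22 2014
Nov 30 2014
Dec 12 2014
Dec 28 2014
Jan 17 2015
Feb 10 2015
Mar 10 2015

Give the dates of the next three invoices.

The spacing grows by 4 each time: 8, 12, 16, 20, 24, 28 days.
Next gap: 32 days. Mar 10 2015 + 32 days = Apr 11 2015.
Next gap: 36 days. Apr 11 2015 + 36 days = May 17 2015.
Next gap: 40 days. May 17 2015 + 40 days = Jun 26 2015.

Apr 11 2015, May 17 2015, Jun 26 2015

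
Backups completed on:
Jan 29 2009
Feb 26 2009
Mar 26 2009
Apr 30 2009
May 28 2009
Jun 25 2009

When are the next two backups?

Every date is a Thursday; gaps 28, 28, 35, 28, 28 days.
Each is the last Thursday of its month (at least one falls on the 29th or later, ruling out '4th Thursday').
Last Thursday of July 2009: Jul 30 2009.
Last Thursday of August 2009: Aug 27 2009.

Jul 30 2009, Aug 27 2009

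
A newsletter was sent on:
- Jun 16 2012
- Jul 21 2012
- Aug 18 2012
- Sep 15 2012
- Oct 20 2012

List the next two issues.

Nov 17 2012, Dec 15 2012

Gaps: 35, 28, 28, 35 days — a mix of 28 and 35. Every date is a Saturday.
Each is the 3rd Saturday of its month.
3rd Saturday of November 2012: Nov 17 2012.
December 2012 — 3rd Saturday is Dec 15 2012.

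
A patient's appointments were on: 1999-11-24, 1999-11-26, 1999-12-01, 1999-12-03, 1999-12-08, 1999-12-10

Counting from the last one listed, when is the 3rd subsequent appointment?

1999-12-22

Gaps: 2, 5, 2, 5, 2 days — not constant, but cyclic with period 2.
The events fall on every Wednesday and Friday.
The following Wednesday is 1999-12-15.
Next Friday: 1999-12-17.
Next Wednesday: 1999-12-22.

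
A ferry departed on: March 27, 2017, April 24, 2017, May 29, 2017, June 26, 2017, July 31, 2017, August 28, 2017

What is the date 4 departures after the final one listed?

These are Mondays with 28, 35, 28, 35, 28-day gaps.
Each is the final Monday of its month — May 29, 2017 is past the 28th, so '4th Monday' doesn't fit.
September 2017 ends with Monday September 25, 2017.
October 2017 ends with Monday October 30, 2017.
Last Monday of November 2017: November 27, 2017.
Last Monday of December 2017: December 25, 2017.

December 25, 2017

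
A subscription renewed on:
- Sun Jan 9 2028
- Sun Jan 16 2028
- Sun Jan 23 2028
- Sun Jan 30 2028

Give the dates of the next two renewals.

Sun Feb 6 2028, Sun Feb 13 2028

Every event comes 7 days after the last (7, 7, 7).
Sun Jan 30 2028 + 7 days = Sun Feb 6 2028.
Sun Feb 6 2028 + 7 days = Sun Feb 13 2028.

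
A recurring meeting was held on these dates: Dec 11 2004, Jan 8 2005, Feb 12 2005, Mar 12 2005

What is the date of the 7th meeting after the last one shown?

These are Saturdays at 28- or 35-day spacing (28, 35, 28).
The pattern: 2nd Saturday of the month.
2nd Saturday of April 2005: Apr 9 2005.
2nd Saturday of May 2005: May 14 2005.
June 2005 — 2nd Saturday is Jun 11 2005.
2nd Saturday of July 2005: Jul 9 2005.
2nd Saturday of August 2005: Aug 13 2005.
2nd Saturday of September 2005: Sep 10 2005.
October 2005 — 2nd Saturday is Oct 8 2005.

Oct 8 2005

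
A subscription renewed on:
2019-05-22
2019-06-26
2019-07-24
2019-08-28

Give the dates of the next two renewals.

2019-09-25, 2019-10-23

These are Wednesdays at 28- or 35-day spacing (35, 28, 35).
The pattern: 4th Wednesday of the month.
4th Wednesday of September 2019: 2019-09-25.
October 2019 — 4th Wednesday is 2019-10-23.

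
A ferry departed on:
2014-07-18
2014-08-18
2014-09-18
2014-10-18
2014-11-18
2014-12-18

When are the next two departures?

2015-01-18, 2015-02-18

Each date is the 18th; the gaps (31, 31, 30, 31, 30) track the month lengths.
The rule is the 18th of each month.
Next: January 2015 → 2015-01-18.
Next: February 2015 → 2015-02-18.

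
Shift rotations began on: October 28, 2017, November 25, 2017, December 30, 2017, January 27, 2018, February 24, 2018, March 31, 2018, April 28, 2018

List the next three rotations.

May 26, 2018; June 30, 2018; July 28, 2018

These are Saturdays with 28, 35, 28, 28, 35, 28-day gaps.
Each is the final Saturday of its month — December 30, 2017 is past the 28th, so '4th Saturday' doesn't fit.
May 2018 ends with Saturday May 26, 2018.
June 2018 ends with Saturday June 30, 2018.
July 2018 ends with Saturday July 28, 2018.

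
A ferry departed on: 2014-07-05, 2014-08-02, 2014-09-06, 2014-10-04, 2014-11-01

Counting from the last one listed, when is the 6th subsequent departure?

All dates are Saturdays, 28, 35, 28, 28 days apart.
Specifically, the 1st Saturday of each month.
1st Saturday of December 2014: 2014-12-06.
January 2015 — 1st Saturday is 2015-01-03.
February 2015 — 1st Saturday is 2015-02-07.
March 2015 — 1st Saturday is 2015-03-07.
April 2015 — 1st Saturday is 2015-04-04.
May 2015 — 1st Saturday is 2015-05-02.

2015-05-02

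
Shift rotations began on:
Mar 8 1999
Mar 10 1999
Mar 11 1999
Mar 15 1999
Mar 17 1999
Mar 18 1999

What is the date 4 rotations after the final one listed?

The gap pattern 2, 1, 4, 2, 1 repeats every 3 events.
These are the Mondays, Wednesdays and Thursdays of each week.
Next Monday: Mar 22 1999.
Next Wednesday: Mar 24 1999.
Next Thursday: Mar 25 1999.
Next Monday: Mar 29 1999.

Mar 29 1999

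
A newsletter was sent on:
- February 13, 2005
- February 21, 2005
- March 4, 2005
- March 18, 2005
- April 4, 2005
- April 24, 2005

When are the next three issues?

May 17, 2005; June 12, 2005; July 11, 2005

Intervals are 8, 11, 14, 17, 20 days — an arithmetic progression with common difference 3.
Next gap: 23 days. April 24, 2005 + 23 days = May 17, 2005.
Next gap: 26 days. May 17, 2005 + 26 days = June 12, 2005.
Next gap: 29 days. June 12, 2005 + 29 days = July 11, 2005.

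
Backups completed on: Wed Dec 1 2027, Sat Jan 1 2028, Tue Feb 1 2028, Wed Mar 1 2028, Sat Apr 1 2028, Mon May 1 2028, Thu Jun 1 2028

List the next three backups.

Sat Jul 1 2028, Tue Aug 1 2028, Fri Sep 1 2028

The day-of-month is always 1 (31, 31, 29, 31, 30, 31 days between events).
So this recurs on the 1st of each month.
July 2028: Sat Jul 1 2028.
Next: August 2028 → Tue Aug 1 2028.
Next: September 2028 → Fri Sep 1 2028.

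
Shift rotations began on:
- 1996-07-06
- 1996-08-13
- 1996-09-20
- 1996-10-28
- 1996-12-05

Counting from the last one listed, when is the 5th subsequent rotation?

Gaps between consecutive events: 38, 38, 38, 38 days — a constant 38-day interval.
1996-12-05 + 38 days = 1997-01-12.
1997-01-12 + 38 days = 1997-02-19.
1997-02-19 + 38 days = 1997-03-29.
1997-03-29 + 38 days = 1997-05-06.
1997-05-06 + 38 days = 1997-06-13.

1997-06-13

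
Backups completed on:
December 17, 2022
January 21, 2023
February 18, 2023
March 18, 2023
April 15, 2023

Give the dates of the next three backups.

All dates are Saturdays, 35, 28, 28, 28 days apart.
Specifically, the 3rd Saturday of each month.
3rd Saturday of May 2023: May 20, 2023.
June 2023 — 3rd Saturday is June 17, 2023.
July 2023 — 3rd Saturday is July 15, 2023.

May 20, 2023; June 17, 2023; July 15, 2023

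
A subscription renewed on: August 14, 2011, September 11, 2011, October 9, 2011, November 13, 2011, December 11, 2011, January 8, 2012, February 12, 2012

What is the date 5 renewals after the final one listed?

Gaps: 28, 28, 35, 28, 28, 35 days — a mix of 28 and 35. Every date is a Sunday.
Each is the 2nd Sunday of its month.
March 2012 — 2nd Sunday is March 11, 2012.
April 2012 — 2nd Sunday is April 8, 2012.
May 2012 — 2nd Sunday is May 13, 2012.
June 2012 — 2nd Sunday is June 10, 2012.
July 2012 — 2nd Sunday is July 8, 2012.

July 8, 2012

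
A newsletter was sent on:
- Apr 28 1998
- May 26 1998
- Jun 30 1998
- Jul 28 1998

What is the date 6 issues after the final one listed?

Jan 26 1999

All Tuesdays; the gaps (28, 35, 28) vary with month length.
This is the last Tuesday of each month.
Last Tuesday of August 1998: Aug 25 1998.
September 1998 ends with Tuesday Sep 29 1998.
October 1998 ends with Tuesday Oct 27 1998.
Last Tuesday of November 1998: Nov 24 1998.
Last Tuesday of December 1998: Dec 29 1998.
Last Tuesday of January 1999: Jan 26 1999.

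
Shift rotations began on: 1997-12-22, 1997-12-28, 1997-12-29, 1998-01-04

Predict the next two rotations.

1998-01-05, 1998-01-11

Every event lands on a Monday or Sunday (gaps cycle 6, 1, 6).
So the schedule is: every Monday and Sunday.
The following Monday is 1998-01-05.
The following Sunday is 1998-01-11.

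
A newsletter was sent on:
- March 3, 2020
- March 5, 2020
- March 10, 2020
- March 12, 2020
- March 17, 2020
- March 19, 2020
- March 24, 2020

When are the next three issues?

Gaps: 2, 5, 2, 5, 2, 5 days — not constant, but cyclic with period 2.
The events fall on every Tuesday and Thursday.
The following Thursday is March 26, 2020.
The following Tuesday is March 31, 2020.
Next Thursday: April 2, 2020.

March 26, 2020; March 31, 2020; April 2, 2020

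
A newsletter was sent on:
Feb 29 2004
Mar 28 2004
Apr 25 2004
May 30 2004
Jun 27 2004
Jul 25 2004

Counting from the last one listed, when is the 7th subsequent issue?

Feb 27 2005

Every date is a Sunday; gaps 28, 28, 35, 28, 28 days.
Each is the last Sunday of its month (at least one falls on the 29th or later, ruling out '4th Sunday').
Last Sunday of August 2004: Aug 29 2004.
Last Sunday of September 2004: Sep 26 2004.
Last Sunday of October 2004: Oct 31 2004.
Last Sunday of November 2004: Nov 28 2004.
Last Sunday of December 2004: Dec 26 2004.
Last Sunday of January 2005: Jan 30 2005.
February 2005 ends with Sunday Feb 27 2005.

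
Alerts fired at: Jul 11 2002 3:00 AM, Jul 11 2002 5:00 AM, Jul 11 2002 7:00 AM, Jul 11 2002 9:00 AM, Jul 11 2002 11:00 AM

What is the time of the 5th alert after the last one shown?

The interval is a steady 2 hours (2, 2, 2, 2).
Jul 11 2002 11:00 AM + 2 h = Jul 11 2002 1:00 PM.
Jul 11 2002 1:00 PM + 2 h = Jul 11 2002 3:00 PM.
Jul 11 2002 3:00 PM + 2 h = Jul 11 2002 5:00 PM.
Jul 11 2002 5:00 PM + 2 h = Jul 11 2002 7:00 PM.
Jul 11 2002 7:00 PM + 2 h = Jul 11 2002 9:00 PM.

Jul 11 2002 9:00 PM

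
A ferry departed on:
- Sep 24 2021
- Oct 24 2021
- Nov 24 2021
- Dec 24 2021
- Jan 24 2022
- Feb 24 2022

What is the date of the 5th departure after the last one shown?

Each date is the 24th; the gaps (30, 31, 30, 31, 31) track the month lengths.
The rule is the 24th of each month.
Next: March 2022 → Mar 24 2022.
April 2022: Apr 24 2022.
May 2022: May 24 2022.
Next: June 2022 → Jun 24 2022.
July 2022: Jul 24 2022.

Jul 24 2022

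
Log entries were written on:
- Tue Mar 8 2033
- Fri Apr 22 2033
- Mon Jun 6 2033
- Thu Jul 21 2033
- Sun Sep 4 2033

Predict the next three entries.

Wed Oct 19 2033, Sat Dec 3 2033, Tue Jan 17 2034

Every event comes 45 days after the last (45, 45, 45, 45).
Sun Sep 4 2033 + 45 days = Wed Oct 19 2033.
Wed Oct 19 2033 + 45 days = Sat Dec 3 2033.
Sat Dec 3 2033 + 45 days = Tue Jan 17 2034.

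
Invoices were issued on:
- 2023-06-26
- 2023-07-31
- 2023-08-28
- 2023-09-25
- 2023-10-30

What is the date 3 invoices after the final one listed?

2024-01-29

These are Mondays with 35, 28, 28, 35-day gaps.
Each is the final Monday of its month — 2023-07-31 is past the 28th, so '4th Monday' doesn't fit.
Last Monday of November 2023: 2023-11-27.
December 2023 ends with Monday 2023-12-25.
January 2024 ends with Monday 2024-01-29.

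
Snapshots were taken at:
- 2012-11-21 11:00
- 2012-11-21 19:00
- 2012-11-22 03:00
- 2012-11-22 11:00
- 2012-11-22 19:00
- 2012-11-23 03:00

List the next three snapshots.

2012-11-23 11:00, 2012-11-23 19:00, 2012-11-24 03:00

Spacing: 8, 8, 8, 8, 8 h — constant 8 h.
2012-11-23 03:00 + 8 h = 2012-11-23 11:00.
2012-11-23 11:00 + 8 h = 2012-11-23 19:00.
2012-11-23 19:00 + 8 h = 2012-11-24 03:00.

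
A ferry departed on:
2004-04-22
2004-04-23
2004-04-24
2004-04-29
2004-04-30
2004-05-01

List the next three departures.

The gap pattern 1, 1, 5, 1, 1 repeats every 3 events.
These are the Thursdays, Fridays and Saturdays of each week.
Next Thursday: 2004-05-06.
The following Friday is 2004-05-07.
The following Saturday is 2004-05-08.

2004-05-06, 2004-05-07, 2004-05-08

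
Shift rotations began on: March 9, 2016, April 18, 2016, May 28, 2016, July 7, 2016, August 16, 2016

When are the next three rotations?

Every event comes 40 days after the last (40, 40, 40, 40).
August 16, 2016 + 40 days = September 25, 2016.
September 25, 2016 + 40 days = November 4, 2016.
November 4, 2016 + 40 days = December 14, 2016.

September 25, 2016; November 4, 2016; December 14, 2016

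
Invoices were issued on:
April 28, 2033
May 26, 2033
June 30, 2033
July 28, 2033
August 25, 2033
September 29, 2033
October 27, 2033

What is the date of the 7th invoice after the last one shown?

May 25, 2034

These are Thursdays with 28, 35, 28, 28, 35, 28-day gaps.
Each is the final Thursday of its month — June 30, 2033 is past the 28th, so '4th Thursday' doesn't fit.
Last Thursday of November 2033: November 24, 2033.
December 2033 ends with Thursday December 29, 2033.
January 2034 ends with Thursday January 26, 2034.
Last Thursday of February 2034: February 23, 2034.
Last Thursday of March 2034: March 30, 2034.
Last Thursday of April 2034: April 27, 2034.
Last Thursday of May 2034: May 25, 2034.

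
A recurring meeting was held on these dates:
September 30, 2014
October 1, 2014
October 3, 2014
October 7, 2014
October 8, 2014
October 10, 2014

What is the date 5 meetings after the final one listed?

Gaps: 1, 2, 4, 1, 2 days — not constant, but cyclic with period 3.
The events fall on every Tuesday, Wednesday and Friday.
Next Tuesday: October 14, 2014.
Next Wednesday: October 15, 2014.
Next Friday: October 17, 2014.
The following Tuesday is October 21, 2014.
Next Wednesday: October 22, 2014.

October 22, 2014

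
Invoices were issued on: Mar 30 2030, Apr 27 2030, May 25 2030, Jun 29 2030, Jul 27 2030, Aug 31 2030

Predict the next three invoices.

These are Saturdays with 28, 28, 35, 28, 35-day gaps.
Each is the final Saturday of its month — Mar 30 2030 is past the 28th, so '4th Saturday' doesn't fit.
September 2030 ends with Saturday Sep 28 2030.
October 2030 ends with Saturday Oct 26 2030.
November 2030 ends with Saturday Nov 30 2030.

Sep 28 2030, Oct 26 2030, Nov 30 2030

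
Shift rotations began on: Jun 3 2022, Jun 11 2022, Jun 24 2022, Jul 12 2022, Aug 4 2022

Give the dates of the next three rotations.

Sep 1 2022, Oct 4 2022, Nov 11 2022

Gaps: 8, 13, 18, 23 days — each gap is 5 larger than the previous one.
Next gap: 28 days. Aug 4 2022 + 28 days = Sep 1 2022.
Next gap: 33 days. Sep 1 2022 + 33 days = Oct 4 2022.
Next gap: 38 days. Oct 4 2022 + 38 days = Nov 11 2022.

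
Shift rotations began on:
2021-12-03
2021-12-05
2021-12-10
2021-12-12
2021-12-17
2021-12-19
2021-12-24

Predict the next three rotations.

Every event lands on a Friday or Sunday (gaps cycle 2, 5, 2, 5, 2, 5).
So the schedule is: every Friday and Sunday.
Next Sunday: 2021-12-26.
The following Friday is 2021-12-31.
The following Sunday is 2022-01-02.

2021-12-26, 2021-12-31, 2022-01-02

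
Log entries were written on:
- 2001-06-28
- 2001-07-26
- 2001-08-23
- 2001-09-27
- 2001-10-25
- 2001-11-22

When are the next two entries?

All dates are Thursdays, 28, 28, 35, 28, 28 days apart.
Specifically, the 4th Thursday of each month.
4th Thursday of December 2001: 2001-12-27.
4th Thursday of January 2002: 2002-01-24.

2001-12-27, 2002-01-24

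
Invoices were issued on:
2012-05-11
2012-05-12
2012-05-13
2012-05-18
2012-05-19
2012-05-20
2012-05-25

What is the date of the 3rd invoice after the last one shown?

The gap pattern 1, 1, 5, 1, 1, 5 repeats every 3 events.
These are the Fridays, Saturdays and Sundays of each week.
Next Saturday: 2012-05-26.
The following Sunday is 2012-05-27.
The following Friday is 2012-06-01.

2012-06-01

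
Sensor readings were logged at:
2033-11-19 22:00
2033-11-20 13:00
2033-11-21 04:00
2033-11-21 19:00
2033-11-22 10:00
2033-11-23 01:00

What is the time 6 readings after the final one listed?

The interval is a steady 15 hours (15, 15, 15, 15, 15).
2033-11-23 01:00 + 15 h = 2033-11-23 16:00.
2033-11-23 16:00 + 15 h = 2033-11-24 07:00.
2033-11-24 07:00 + 15 h = 2033-11-24 22:00.
2033-11-24 22:00 + 15 h = 2033-11-25 13:00.
2033-11-25 13:00 + 15 h = 2033-11-26 04:00.
2033-11-26 04:00 + 15 h = 2033-11-26 19:00.

2033-11-26 19:00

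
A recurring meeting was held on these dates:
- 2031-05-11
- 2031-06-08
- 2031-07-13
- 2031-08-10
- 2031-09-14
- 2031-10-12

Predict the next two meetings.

2031-11-09, 2031-12-14

These are Sundays at 28- or 35-day spacing (28, 35, 28, 35, 28).
The pattern: 2nd Sunday of the month.
2nd Sunday of November 2031: 2031-11-09.
2nd Sunday of December 2031: 2031-12-14.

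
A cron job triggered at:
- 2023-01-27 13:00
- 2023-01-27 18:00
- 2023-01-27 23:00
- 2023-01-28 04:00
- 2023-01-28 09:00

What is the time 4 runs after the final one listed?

2023-01-29 05:00

Gaps: 5, 5, 5, 5 hours — each event is 5 hours after the previous one.
2023-01-28 09:00 + 5 h = 2023-01-28 14:00.
2023-01-28 14:00 + 5 h = 2023-01-28 19:00.
2023-01-28 19:00 + 5 h = 2023-01-29 00:00.
2023-01-29 00:00 + 5 h = 2023-01-29 05:00.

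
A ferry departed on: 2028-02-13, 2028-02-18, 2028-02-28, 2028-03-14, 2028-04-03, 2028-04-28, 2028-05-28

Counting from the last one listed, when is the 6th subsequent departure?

Gaps: 5, 10, 15, 20, 25, 30 days — each gap is 5 larger than the previous one.
Next gap: 35 days. 2028-05-28 + 35 days = 2028-07-02.
Next gap: 40 days. 2028-07-02 + 40 days = 2028-08-11.
Next gap: 45 days. 2028-08-11 + 45 days = 2028-09-25.
Next gap: 50 days. 2028-09-25 + 50 days = 2028-11-14.
Next gap: 55 days. 2028-11-14 + 55 days = 2029-01-08.
Next gap: 60 days. 2029-01-08 + 60 days = 2029-03-09.

2029-03-09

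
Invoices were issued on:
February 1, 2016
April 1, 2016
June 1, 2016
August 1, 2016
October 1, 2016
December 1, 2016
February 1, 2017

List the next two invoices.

April 1, 2017; June 1, 2017

Each date is the 1st; the gaps (60, 61, 61, 61, 61, 62) track the month lengths.
The rule is the 1st of every 2 months.
Next: April 2017 → April 1, 2017.
June 2017: June 1, 2017.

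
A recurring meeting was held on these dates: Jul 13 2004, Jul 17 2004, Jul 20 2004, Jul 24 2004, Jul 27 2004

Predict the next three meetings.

Gaps: 4, 3, 4, 3 days — not constant, but cyclic with period 2.
The events fall on every Tuesday and Saturday.
Next Saturday: Jul 31 2004.
The following Tuesday is Aug 3 2004.
Next Saturday: Aug 7 2004.

Jul 31 2004, Aug 3 2004, Aug 7 2004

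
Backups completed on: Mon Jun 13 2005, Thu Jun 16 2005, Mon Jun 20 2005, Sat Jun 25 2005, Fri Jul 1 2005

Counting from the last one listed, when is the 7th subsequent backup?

Gaps: 3, 4, 5, 6 days — each gap is 1 larger than the previous one.
Next gap: 7 days. Fri Jul 1 2005 + 7 days = Fri Jul 8 2005.
Next gap: 8 days. Fri Jul 8 2005 + 8 days = Sat Jul 16 2005.
Next gap: 9 days. Sat Jul 16 2005 + 9 days = Mon Jul 25 2005.
Next gap: 10 days. Mon Jul 25 2005 + 10 days = Thu Aug 4 2005.
Next gap: 11 days. Thu Aug 4 2005 + 11 days = Mon Aug 15 2005.
Next gap: 12 days. Mon Aug 15 2005 + 12 days = Sat Aug 27 2005.
Next gap: 13 days. Sat Aug 27 2005 + 13 days = Fri Sep 9 2005.

Fri Sep 9 2005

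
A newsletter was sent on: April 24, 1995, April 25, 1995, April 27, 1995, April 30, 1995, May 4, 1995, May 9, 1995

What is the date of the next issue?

May 15, 1995

The spacing grows by 1 each time: 1, 2, 3, 4, 5 days.
Next gap: 6 days. May 9, 1995 + 6 days = May 15, 1995.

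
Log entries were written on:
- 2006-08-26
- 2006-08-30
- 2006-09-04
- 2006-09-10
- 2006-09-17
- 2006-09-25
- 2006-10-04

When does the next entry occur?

Intervals are 4, 5, 6, 7, 8, 9 days — an arithmetic progression with common difference 1.
Next gap: 10 days. 2006-10-04 + 10 days = 2006-10-14.

2006-10-14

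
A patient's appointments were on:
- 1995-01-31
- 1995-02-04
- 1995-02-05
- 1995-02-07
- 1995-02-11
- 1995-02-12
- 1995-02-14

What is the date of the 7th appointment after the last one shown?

The gap pattern 4, 1, 2, 4, 1, 2 repeats every 3 events.
These are the Tuesdays, Saturdays and Sundays of each week.
Next Saturday: 1995-02-18.
Next Sunday: 1995-02-19.
The following Tuesday is 1995-02-21.
Next Saturday: 1995-02-25.
Next Sunday: 1995-02-26.
Next Tuesday: 1995-02-28.
The following Saturday is 1995-03-04.

1995-03-04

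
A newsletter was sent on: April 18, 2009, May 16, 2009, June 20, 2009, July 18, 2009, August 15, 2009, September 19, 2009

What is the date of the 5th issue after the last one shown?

February 20, 2010

All dates are Saturdays, 28, 35, 28, 28, 35 days apart.
Specifically, the 3rd Saturday of each month.
3rd Saturday of October 2009: October 17, 2009.
3rd Saturday of November 2009: November 21, 2009.
December 2009 — 3rd Saturday is December 19, 2009.
3rd Saturday of January 2010: January 16, 2010.
3rd Saturday of February 2010: February 20, 2010.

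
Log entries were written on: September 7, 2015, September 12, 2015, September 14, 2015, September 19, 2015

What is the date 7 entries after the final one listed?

Every event lands on a Monday or Saturday (gaps cycle 5, 2, 5).
So the schedule is: every Monday and Saturday.
The following Monday is September 21, 2015.
Next Saturday: September 26, 2015.
Next Monday: September 28, 2015.
The following Saturday is October 3, 2015.
Next Monday: October 5, 2015.
Next Saturday: October 10, 2015.
The following Monday is October 12, 2015.

October 12, 2015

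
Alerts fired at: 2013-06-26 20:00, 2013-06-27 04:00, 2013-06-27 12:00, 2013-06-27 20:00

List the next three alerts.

The interval is a steady 8 hours (8, 8, 8).
2013-06-27 20:00 + 8 h = 2013-06-28 04:00.
2013-06-28 04:00 + 8 h = 2013-06-28 12:00.
2013-06-28 12:00 + 8 h = 2013-06-28 20:00.

2013-06-28 04:00, 2013-06-28 12:00, 2013-06-28 20:00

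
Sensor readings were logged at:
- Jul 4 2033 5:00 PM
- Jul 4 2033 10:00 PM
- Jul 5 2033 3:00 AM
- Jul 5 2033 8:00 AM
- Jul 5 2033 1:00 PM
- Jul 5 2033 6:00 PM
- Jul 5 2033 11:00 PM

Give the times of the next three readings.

The interval is a steady 5 hours (5, 5, 5, 5, 5, 5).
Jul 5 2033 11:00 PM + 5 h = Jul 6 2033 4:00 AM.
Jul 6 2033 4:00 AM + 5 h = Jul 6 2033 9:00 AM.
Jul 6 2033 9:00 AM + 5 h = Jul 6 2033 2:00 PM.

Jul 6 2033 4:00 AM, Jul 6 2033 9:00 AM, Jul 6 2033 2:00 PM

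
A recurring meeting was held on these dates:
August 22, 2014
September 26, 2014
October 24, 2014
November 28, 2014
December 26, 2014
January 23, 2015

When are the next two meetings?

February 27, 2015; March 27, 2015

Gaps: 35, 28, 35, 28, 28 days — a mix of 28 and 35. Every date is a Friday.
Each is the 4th Friday of its month.
February 2015 — 4th Friday is February 27, 2015.
March 2015 — 4th Friday is March 27, 2015.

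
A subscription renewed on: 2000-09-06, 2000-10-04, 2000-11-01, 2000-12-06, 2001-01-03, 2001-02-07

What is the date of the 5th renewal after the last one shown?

2001-07-04

Gaps: 28, 28, 35, 28, 35 days — a mix of 28 and 35. Every date is a Wednesday.
Each is the 1st Wednesday of its month.
March 2001 — 1st Wednesday is 2001-03-07.
1st Wednesday of April 2001: 2001-04-04.
May 2001 — 1st Wednesday is 2001-05-02.
1st Wednesday of June 2001: 2001-06-06.
1st Wednesday of July 2001: 2001-07-04.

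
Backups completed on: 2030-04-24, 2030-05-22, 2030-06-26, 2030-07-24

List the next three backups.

2030-08-28, 2030-09-25, 2030-10-23

Gaps: 28, 35, 28 days — a mix of 28 and 35. Every date is a Wednesday.
Each is the 4th Wednesday of its month.
4th Wednesday of August 2030: 2030-08-28.
4th Wednesday of September 2030: 2030-09-25.
4th Wednesday of October 2030: 2030-10-23.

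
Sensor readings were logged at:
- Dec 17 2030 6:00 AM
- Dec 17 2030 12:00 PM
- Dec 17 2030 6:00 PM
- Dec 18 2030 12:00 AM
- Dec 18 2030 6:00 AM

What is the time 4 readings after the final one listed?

Dec 19 2030 6:00 AM

The interval is a steady 6 hours (6, 6, 6, 6).
Dec 18 2030 6:00 AM + 6 h = Dec 18 2030 12:00 PM.
Dec 18 2030 12:00 PM + 6 h = Dec 18 2030 6:00 PM.
Dec 18 2030 6:00 PM + 6 h = Dec 19 2030 12:00 AM.
Dec 19 2030 12:00 AM + 6 h = Dec 19 2030 6:00 AM.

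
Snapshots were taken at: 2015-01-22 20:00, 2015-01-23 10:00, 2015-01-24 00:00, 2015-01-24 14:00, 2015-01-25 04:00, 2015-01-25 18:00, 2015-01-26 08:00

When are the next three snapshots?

2015-01-26 22:00, 2015-01-27 12:00, 2015-01-28 02:00

The interval is a steady 14 hours (14, 14, 14, 14, 14, 14).
2015-01-26 08:00 + 14 h = 2015-01-26 22:00.
2015-01-26 22:00 + 14 h = 2015-01-27 12:00.
2015-01-27 12:00 + 14 h = 2015-01-28 02:00.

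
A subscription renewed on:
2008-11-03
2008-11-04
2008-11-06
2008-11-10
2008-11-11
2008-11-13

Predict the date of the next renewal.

The gap pattern 1, 2, 4, 1, 2 repeats every 3 events.
These are the Mondays, Tuesdays and Thursdays of each week.
Next Monday: 2008-11-17.

2008-11-17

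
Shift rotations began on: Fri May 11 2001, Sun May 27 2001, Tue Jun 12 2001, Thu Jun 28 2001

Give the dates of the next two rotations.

Sat Jul 14 2001, Mon Jul 30 2001

Gaps between consecutive events: 16, 16, 16 days — a constant 16-day interval.
Thu Jun 28 2001 + 16 days = Sat Jul 14 2001.
Sat Jul 14 2001 + 16 days = Mon Jul 30 2001.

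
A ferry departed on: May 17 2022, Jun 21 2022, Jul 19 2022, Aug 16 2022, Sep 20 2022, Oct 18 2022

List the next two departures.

Nov 15 2022, Dec 20 2022

All dates are Tuesdays, 35, 28, 28, 35, 28 days apart.
Specifically, the 3rd Tuesday of each month.
November 2022 — 3rd Tuesday is Nov 15 2022.
December 2022 — 3rd Tuesday is Dec 20 2022.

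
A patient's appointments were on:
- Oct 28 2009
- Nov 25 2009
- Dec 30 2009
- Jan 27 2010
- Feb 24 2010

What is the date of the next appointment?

Mar 31 2010

These are Wednesdays with 28, 35, 28, 28-day gaps.
Each is the final Wednesday of its month — Dec 30 2009 is past the 28th, so '4th Wednesday' doesn't fit.
March 2010 ends with Wednesday Mar 31 2010.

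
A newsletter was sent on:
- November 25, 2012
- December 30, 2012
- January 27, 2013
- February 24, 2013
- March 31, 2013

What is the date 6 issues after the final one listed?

Every date is a Sunday; gaps 35, 28, 28, 35 days.
Each is the last Sunday of its month (at least one falls on the 29th or later, ruling out '4th Sunday').
Last Sunday of April 2013: April 28, 2013.
May 2013 ends with Sunday May 26, 2013.
June 2013 ends with Sunday June 30, 2013.
July 2013 ends with Sunday July 28, 2013.
August 2013 ends with Sunday August 25, 2013.
September 2013 ends with Sunday September 29, 2013.

September 29, 2013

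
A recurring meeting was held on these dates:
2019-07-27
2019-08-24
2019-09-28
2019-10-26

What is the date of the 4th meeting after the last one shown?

2020-02-22

All dates are Saturdays, 28, 35, 28 days apart.
Specifically, the 4th Saturday of each month.
November 2019 — 4th Saturday is 2019-11-23.
4th Saturday of December 2019: 2019-12-28.
January 2020 — 4th Saturday is 2020-01-25.
4th Saturday of February 2020: 2020-02-22.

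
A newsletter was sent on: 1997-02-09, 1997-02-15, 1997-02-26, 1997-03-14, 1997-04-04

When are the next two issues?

The spacing grows by 5 each time: 6, 11, 16, 21 days.
Next gap: 26 days. 1997-04-04 + 26 days = 1997-04-30.
Next gap: 31 days. 1997-04-30 + 31 days = 1997-05-31.

1997-04-30, 1997-05-31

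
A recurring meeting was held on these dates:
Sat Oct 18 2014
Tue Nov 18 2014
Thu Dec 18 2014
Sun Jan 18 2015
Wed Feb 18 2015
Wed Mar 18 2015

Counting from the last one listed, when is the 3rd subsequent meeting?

Each date is the 18th; the gaps (31, 30, 31, 31, 28) track the month lengths.
The rule is the 18th of each month.
April 2015: Sat Apr 18 2015.
Next: May 2015 → Mon May 18 2015.
June 2015: Thu Jun 18 2015.

Thu Jun 18 2015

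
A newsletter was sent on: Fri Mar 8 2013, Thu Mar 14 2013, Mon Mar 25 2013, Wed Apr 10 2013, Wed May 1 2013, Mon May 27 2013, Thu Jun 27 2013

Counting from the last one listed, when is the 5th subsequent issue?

Wed Feb 12 2014

Intervals are 6, 11, 16, 21, 26, 31 days — an arithmetic progression with common difference 5.
Next gap: 36 days. Thu Jun 27 2013 + 36 days = Fri Aug 2 2013.
Next gap: 41 days. Fri Aug 2 2013 + 41 days = Thu Sep 12 2013.
Next gap: 46 days. Thu Sep 12 2013 + 46 days = Mon Oct 28 2013.
Next gap: 51 days. Mon Oct 28 2013 + 51 days = Wed Dec 18 2013.
Next gap: 56 days. Wed Dec 18 2013 + 56 days = Wed Feb 12 2014.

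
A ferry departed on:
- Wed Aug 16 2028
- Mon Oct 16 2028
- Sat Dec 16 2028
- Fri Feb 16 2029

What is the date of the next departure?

Each date is the 16th; the gaps (61, 61, 62) track the month lengths.
The rule is the 16th of every 2 months.
Next: April 2029 → Mon Apr 16 2029.

Mon Apr 16 2029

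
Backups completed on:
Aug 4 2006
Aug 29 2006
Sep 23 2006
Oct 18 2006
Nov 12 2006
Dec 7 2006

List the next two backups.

Gaps between consecutive events: 25, 25, 25, 25, 25 days — a constant 25-day interval.
Dec 7 2006 + 25 days = Jan 1 2007.
Jan 1 2007 + 25 days = Jan 26 2007.

Jan 1 2007, Jan 26 2007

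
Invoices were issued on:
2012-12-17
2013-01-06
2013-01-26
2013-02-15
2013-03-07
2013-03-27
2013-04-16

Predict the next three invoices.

Gaps between consecutive events: 20, 20, 20, 20, 20, 20 days — a constant 20-day interval.
2013-04-16 + 20 days = 2013-05-06.
2013-05-06 + 20 days = 2013-05-26.
2013-05-26 + 20 days = 2013-06-15.

2013-05-06, 2013-05-26, 2013-06-15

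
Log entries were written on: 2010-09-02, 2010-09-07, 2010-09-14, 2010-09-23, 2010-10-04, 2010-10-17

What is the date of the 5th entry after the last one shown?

2011-01-20

Gaps: 5, 7, 9, 11, 13 days — each gap is 2 larger than the previous one.
Next gap: 15 days. 2010-10-17 + 15 days = 2010-11-01.
Next gap: 17 days. 2010-11-01 + 17 days = 2010-11-18.
Next gap: 19 days. 2010-11-18 + 19 days = 2010-12-07.
Next gap: 21 days. 2010-12-07 + 21 days = 2010-12-28.
Next gap: 23 days. 2010-12-28 + 23 days = 2011-01-20.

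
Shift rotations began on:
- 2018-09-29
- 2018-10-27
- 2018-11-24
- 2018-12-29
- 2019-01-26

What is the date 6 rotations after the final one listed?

These are Saturdays with 28, 28, 35, 28-day gaps.
Each is the final Saturday of its month — 2018-09-29 is past the 28th, so '4th Saturday' doesn't fit.
February 2019 ends with Saturday 2019-02-23.
Last Saturday of March 2019: 2019-03-30.
April 2019 ends with Saturday 2019-04-27.
May 2019 ends with Saturday 2019-05-25.
Last Saturday of June 2019: 2019-06-29.
Last Saturday of July 2019: 2019-07-27.

2019-07-27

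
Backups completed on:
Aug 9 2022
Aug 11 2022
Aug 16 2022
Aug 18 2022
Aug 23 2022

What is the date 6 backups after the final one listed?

Gaps: 2, 5, 2, 5 days — not constant, but cyclic with period 2.
The events fall on every Tuesday and Thursday.
Next Thursday: Aug 25 2022.
Next Tuesday: Aug 30 2022.
The following Thursday is Sep 1 2022.
The following Tuesday is Sep 6 2022.
Next Thursday: Sep 8 2022.
Next Tuesday: Sep 13 2022.

Sep 13 2022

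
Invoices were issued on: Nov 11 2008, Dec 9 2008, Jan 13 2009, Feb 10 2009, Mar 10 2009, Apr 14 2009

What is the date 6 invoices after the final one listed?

These are Tuesdays at 28- or 35-day spacing (28, 35, 28, 28, 35).
The pattern: 2nd Tuesday of the month.
May 2009 — 2nd Tuesday is May 12 2009.
2nd Tuesday of June 2009: Jun 9 2009.
July 2009 — 2nd Tuesday is Jul 14 2009.
August 2009 — 2nd Tuesday is Aug 11 2009.
2nd Tuesday of September 2009: Sep 8 2009.
2nd Tuesday of October 2009: Oct 13 2009.

Oct 13 2009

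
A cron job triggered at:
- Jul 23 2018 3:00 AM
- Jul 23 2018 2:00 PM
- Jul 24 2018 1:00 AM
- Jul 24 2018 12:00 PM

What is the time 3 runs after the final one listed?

Gaps: 11, 11, 11 hours — each event is 11 hours after the previous one.
Jul 24 2018 12:00 PM + 11 h = Jul 24 2018 11:00 PM.
Jul 24 2018 11:00 PM + 11 h = Jul 25 2018 10:00 AM.
Jul 25 2018 10:00 AM + 11 h = Jul 25 2018 9:00 PM.

Jul 25 2018 9:00 PM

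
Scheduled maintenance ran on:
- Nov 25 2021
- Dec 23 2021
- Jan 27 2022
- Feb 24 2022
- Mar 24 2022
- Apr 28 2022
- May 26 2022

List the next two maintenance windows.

Jun 23 2022, Jul 28 2022

Gaps: 28, 35, 28, 28, 35, 28 days — a mix of 28 and 35. Every date is a Thursday.
Each is the 4th Thursday of its month.
4th Thursday of June 2022: Jun 23 2022.
July 2022 — 4th Thursday is Jul 28 2022.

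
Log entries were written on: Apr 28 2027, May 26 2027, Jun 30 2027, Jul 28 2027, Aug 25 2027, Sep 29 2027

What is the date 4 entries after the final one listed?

Jan 26 2028

All Wednesdays; the gaps (28, 35, 28, 28, 35) vary with month length.
This is the last Wednesday of each month.
October 2027 ends with Wednesday Oct 27 2027.
November 2027 ends with Wednesday Nov 24 2027.
Last Wednesday of December 2027: Dec 29 2027.
January 2028 ends with Wednesday Jan 26 2028.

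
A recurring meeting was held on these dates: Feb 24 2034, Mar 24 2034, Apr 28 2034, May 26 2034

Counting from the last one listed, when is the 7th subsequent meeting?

These are Fridays at 28- or 35-day spacing (28, 35, 28).
The pattern: 4th Friday of the month.
June 2034 — 4th Friday is Jun 23 2034.
July 2034 — 4th Friday is Jul 28 2034.
4th Friday of August 2034: Aug 25 2034.
4th Friday of September 2034: Sep 22 2034.
October 2034 — 4th Friday is Oct 27 2034.
4th Friday of November 2034: Nov 24 2034.
4th Friday of December 2034: Dec 22 2034.

Dec 22 2034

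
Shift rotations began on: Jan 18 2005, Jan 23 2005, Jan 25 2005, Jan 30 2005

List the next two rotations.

Feb 1 2005, Feb 6 2005

The gap pattern 5, 2, 5 repeats every 2 events.
These are the Tuesdays and Sundays of each week.
The following Tuesday is Feb 1 2005.
Next Sunday: Feb 6 2005.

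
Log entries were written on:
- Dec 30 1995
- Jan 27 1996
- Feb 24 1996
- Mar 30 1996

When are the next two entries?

Apr 27 1996, May 25 1996

All Saturdays; the gaps (28, 28, 35) vary with month length.
This is the last Saturday of each month.
April 1996 ends with Saturday Apr 27 1996.
May 1996 ends with Saturday May 25 1996.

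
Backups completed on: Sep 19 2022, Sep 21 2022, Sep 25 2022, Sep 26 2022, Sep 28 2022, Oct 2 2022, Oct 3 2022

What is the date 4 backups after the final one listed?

The gap pattern 2, 4, 1, 2, 4, 1 repeats every 3 events.
These are the Mondays, Wednesdays and Sundays of each week.
Next Wednesday: Oct 5 2022.
The following Sunday is Oct 9 2022.
Next Monday: Oct 10 2022.
The following Wednesday is Oct 12 2022.

Oct 12 2022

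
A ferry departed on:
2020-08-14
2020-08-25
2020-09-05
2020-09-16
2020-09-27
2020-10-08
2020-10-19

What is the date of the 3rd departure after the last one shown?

2020-11-21

Gaps between consecutive events: 11, 11, 11, 11, 11, 11 days — a constant 11-day interval.
2020-10-19 + 11 days = 2020-10-30.
2020-10-30 + 11 days = 2020-11-10.
2020-11-10 + 11 days = 2020-11-21.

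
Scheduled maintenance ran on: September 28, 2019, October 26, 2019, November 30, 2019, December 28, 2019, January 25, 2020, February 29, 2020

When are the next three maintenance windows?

March 28, 2020; April 25, 2020; May 30, 2020

Every date is a Saturday; gaps 28, 35, 28, 28, 35 days.
Each is the last Saturday of its month (at least one falls on the 29th or later, ruling out '4th Saturday').
Last Saturday of March 2020: March 28, 2020.
Last Saturday of April 2020: April 25, 2020.
Last Saturday of May 2020: May 30, 2020.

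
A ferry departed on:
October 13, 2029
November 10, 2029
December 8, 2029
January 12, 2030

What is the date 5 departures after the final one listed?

Gaps: 28, 28, 35 days — a mix of 28 and 35. Every date is a Saturday.
Each is the 2nd Saturday of its month.
2nd Saturday of February 2030: February 9, 2030.
March 2030 — 2nd Saturday is March 9, 2030.
April 2030 — 2nd Saturday is April 13, 2030.
2nd Saturday of May 2030: May 11, 2030.
June 2030 — 2nd Saturday is June 8, 2030.

June 8, 2030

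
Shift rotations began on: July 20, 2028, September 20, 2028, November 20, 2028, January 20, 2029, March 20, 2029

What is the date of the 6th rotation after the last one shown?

March 20, 2030

Each date is the 20th; the gaps (62, 61, 61, 59) track the month lengths.
The rule is the 20th of every 2 months.
Next: May 2029 → May 20, 2029.
Next: July 2029 → July 20, 2029.
September 2029: September 20, 2029.
November 2029: November 20, 2029.
Next: January 2030 → January 20, 2030.
Next: March 2030 → March 20, 2030.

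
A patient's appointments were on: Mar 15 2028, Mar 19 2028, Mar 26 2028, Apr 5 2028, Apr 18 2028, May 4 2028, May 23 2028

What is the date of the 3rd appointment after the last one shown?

Aug 6 2028

The spacing grows by 3 each time: 4, 7, 10, 13, 16, 19 days.
Next gap: 22 days. May 23 2028 + 22 days = Jun 14 2028.
Next gap: 25 days. Jun 14 2028 + 25 days = Jul 9 2028.
Next gap: 28 days. Jul 9 2028 + 28 days = Aug 6 2028.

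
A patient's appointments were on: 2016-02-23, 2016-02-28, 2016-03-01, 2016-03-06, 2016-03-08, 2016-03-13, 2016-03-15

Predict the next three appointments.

2016-03-20, 2016-03-22, 2016-03-27

Gaps: 5, 2, 5, 2, 5, 2 days — not constant, but cyclic with period 2.
The events fall on every Tuesday and Sunday.
Next Sunday: 2016-03-20.
Next Tuesday: 2016-03-22.
Next Sunday: 2016-03-27.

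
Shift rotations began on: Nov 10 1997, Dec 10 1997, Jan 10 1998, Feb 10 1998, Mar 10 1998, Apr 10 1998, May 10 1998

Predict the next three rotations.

Jun 10 1998, Jul 10 1998, Aug 10 1998

The day-of-month is always 10 (30, 31, 31, 28, 31, 30 days between events).
So this recurs on the 10th of each month.
Next: June 1998 → Jun 10 1998.
July 1998: Jul 10 1998.
Next: August 1998 → Aug 10 1998.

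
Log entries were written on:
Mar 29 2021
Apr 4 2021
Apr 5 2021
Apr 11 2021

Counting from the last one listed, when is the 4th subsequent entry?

Apr 25 2021

Every event lands on a Monday or Sunday (gaps cycle 6, 1, 6).
So the schedule is: every Monday and Sunday.
The following Monday is Apr 12 2021.
The following Sunday is Apr 18 2021.
The following Monday is Apr 19 2021.
The following Sunday is Apr 25 2021.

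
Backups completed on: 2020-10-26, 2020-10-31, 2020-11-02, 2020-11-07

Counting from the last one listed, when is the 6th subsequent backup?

The gap pattern 5, 2, 5 repeats every 2 events.
These are the Mondays and Saturdays of each week.
The following Monday is 2020-11-09.
The following Saturday is 2020-11-14.
The following Monday is 2020-11-16.
Next Saturday: 2020-11-21.
The following Monday is 2020-11-23.
The following Saturday is 2020-11-28.

2020-11-28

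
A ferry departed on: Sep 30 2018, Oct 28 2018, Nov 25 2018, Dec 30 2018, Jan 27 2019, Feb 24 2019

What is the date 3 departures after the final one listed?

May 26 2019

These are Sundays with 28, 28, 35, 28, 28-day gaps.
Each is the final Sunday of its month — Sep 30 2018 is past the 28th, so '4th Sunday' doesn't fit.
Last Sunday of March 2019: Mar 31 2019.
Last Sunday of April 2019: Apr 28 2019.
May 2019 ends with Sunday May 26 2019.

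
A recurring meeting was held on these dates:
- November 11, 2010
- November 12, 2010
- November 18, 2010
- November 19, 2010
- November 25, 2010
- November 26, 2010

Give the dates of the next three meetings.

December 2, 2010; December 3, 2010; December 9, 2010

Gaps: 1, 6, 1, 6, 1 days — not constant, but cyclic with period 2.
The events fall on every Thursday and Friday.
The following Thursday is December 2, 2010.
The following Friday is December 3, 2010.
The following Thursday is December 9, 2010.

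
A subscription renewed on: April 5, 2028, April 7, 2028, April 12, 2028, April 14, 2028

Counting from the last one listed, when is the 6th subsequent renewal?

Gaps: 2, 5, 2 days — not constant, but cyclic with period 2.
The events fall on every Wednesday and Friday.
Next Wednesday: April 19, 2028.
The following Friday is April 21, 2028.
The following Wednesday is April 26, 2028.
The following Friday is April 28, 2028.
Next Wednesday: May 3, 2028.
The following Friday is May 5, 2028.

May 5, 2028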